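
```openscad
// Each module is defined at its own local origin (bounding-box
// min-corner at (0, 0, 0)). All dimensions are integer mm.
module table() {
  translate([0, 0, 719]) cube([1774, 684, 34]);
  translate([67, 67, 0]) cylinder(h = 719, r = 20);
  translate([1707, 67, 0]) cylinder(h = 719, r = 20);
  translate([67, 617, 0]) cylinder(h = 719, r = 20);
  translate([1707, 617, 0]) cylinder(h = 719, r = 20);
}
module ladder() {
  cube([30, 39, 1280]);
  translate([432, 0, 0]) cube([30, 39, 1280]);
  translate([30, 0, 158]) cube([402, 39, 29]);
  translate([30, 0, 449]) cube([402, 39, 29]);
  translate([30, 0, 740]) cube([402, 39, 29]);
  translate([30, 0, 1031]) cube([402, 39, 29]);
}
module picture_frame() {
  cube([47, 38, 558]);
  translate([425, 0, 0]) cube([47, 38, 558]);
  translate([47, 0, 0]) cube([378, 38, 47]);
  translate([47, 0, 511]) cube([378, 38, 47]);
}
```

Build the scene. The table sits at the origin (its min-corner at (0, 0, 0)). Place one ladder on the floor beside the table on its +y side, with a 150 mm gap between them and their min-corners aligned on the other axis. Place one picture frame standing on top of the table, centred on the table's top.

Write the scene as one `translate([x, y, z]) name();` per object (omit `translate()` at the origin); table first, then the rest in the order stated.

table();
translate([0, 834, 0]) ladder();
translate([651, 323, 753]) picture_frame();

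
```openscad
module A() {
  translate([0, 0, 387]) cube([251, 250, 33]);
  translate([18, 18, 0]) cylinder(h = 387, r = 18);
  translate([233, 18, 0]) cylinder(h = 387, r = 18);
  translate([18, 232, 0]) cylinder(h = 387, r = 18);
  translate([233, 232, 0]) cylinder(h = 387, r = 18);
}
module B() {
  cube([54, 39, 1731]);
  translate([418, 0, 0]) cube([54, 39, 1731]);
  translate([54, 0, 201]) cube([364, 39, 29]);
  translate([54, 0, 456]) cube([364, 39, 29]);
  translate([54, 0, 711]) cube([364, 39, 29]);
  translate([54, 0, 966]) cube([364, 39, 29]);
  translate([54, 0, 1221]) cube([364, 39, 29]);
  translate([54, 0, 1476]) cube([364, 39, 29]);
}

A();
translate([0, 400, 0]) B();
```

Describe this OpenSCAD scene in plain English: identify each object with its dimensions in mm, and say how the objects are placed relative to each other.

A is a simple wooden stool: a rectangular seat 251 mm (x) by 250 mm (y), 33 mm thick, top face at z = 420 mm, on four round legs, each 36 mm in diameter. The legs rest on z = 0, each leg's axis is inset half a diameter from the nearest pair of seat edges (so the leg's bounding box is flush with the corner).

B is a straight ladder. Two 54×39 mm vertical rails, 1731 mm tall, stand 472 mm apart (outside-to-outside) with their front faces coplanar on the −y side. 6 rungs, each 39 mm deep and 29 mm tall, span between the inner faces of the rails, front faces flush with the rails. The lowest rung's underside is at z = 201 mm and rungs are spaced 255 mm apart (underside to underside).

The ladder is on the floor beside the stool on its +y side.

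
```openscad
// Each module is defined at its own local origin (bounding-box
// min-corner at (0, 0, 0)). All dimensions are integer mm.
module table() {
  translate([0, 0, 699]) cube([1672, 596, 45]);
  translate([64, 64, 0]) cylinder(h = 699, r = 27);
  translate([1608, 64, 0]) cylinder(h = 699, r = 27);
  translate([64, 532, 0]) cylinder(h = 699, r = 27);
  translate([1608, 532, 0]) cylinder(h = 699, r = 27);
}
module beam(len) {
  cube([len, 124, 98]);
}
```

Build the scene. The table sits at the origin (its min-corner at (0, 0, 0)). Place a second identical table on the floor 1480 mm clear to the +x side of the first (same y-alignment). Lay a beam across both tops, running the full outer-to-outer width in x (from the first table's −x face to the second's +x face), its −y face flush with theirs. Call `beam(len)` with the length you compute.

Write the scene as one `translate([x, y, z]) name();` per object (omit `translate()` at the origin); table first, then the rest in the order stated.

table();
translate([3152, 0, 0]) table();
translate([0, 0, 744]) beam(4824);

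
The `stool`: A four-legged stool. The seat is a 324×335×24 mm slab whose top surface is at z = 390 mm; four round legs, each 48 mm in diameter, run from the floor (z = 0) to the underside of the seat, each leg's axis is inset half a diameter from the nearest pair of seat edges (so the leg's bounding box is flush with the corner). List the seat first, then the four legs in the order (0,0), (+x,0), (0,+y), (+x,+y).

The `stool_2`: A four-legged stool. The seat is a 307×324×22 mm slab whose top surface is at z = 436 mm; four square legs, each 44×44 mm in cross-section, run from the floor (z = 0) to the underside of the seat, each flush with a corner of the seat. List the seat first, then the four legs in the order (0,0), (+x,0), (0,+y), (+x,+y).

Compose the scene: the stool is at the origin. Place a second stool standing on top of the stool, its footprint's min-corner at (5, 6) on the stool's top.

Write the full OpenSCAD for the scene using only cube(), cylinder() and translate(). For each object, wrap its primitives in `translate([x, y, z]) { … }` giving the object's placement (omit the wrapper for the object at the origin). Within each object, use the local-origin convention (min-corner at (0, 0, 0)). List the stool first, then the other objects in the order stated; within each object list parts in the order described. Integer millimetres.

translate([0, 0, 366]) cube([324, 335, 24]);
translate([24, 24, 0]) cylinder(h = 366, r = 24);
translate([300, 24, 0]) cylinder(h = 366, r = 24);
translate([24, 311, 0]) cylinder(h = 366, r = 24);
translate([300, 311, 0]) cylinder(h = 366, r = 24);
translate([5, 6, 390]) {
  translate([0, 0, 414]) cube([307, 324, 22]);
  cube([44, 44, 414]);
  translate([263, 0, 0]) cube([44, 44, 414]);
  translate([0, 280, 0]) cube([44, 44, 414]);
  translate([263, 280, 0]) cube([44, 44, 414]);
}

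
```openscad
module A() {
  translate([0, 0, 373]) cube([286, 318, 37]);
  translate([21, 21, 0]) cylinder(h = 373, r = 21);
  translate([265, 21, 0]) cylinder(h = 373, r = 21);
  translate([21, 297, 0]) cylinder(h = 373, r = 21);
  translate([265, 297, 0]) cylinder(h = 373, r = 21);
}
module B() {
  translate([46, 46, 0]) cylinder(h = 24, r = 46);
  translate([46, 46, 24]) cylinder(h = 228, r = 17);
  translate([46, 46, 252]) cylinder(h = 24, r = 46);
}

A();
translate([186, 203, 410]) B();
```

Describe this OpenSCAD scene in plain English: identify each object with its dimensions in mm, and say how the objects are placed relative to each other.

A is a simple wooden stool: a rectangular seat 286 mm (x) by 318 mm (y), 37 mm thick, top face at z = 410 mm, on four round legs, each 42 mm in diameter. The legs rest on z = 0, each leg's axis is inset half a diameter from the nearest pair of seat edges (so the leg's bounding box is flush with the corner).

B is a spool: two coaxial disc flanges of radius 46 mm and thickness 24 mm, joined by a core cylinder of radius 17 mm and height 228 mm. The lower flange rests on z = 0 and the three cylinders share a vertical axis.

The spool is on top of the stool.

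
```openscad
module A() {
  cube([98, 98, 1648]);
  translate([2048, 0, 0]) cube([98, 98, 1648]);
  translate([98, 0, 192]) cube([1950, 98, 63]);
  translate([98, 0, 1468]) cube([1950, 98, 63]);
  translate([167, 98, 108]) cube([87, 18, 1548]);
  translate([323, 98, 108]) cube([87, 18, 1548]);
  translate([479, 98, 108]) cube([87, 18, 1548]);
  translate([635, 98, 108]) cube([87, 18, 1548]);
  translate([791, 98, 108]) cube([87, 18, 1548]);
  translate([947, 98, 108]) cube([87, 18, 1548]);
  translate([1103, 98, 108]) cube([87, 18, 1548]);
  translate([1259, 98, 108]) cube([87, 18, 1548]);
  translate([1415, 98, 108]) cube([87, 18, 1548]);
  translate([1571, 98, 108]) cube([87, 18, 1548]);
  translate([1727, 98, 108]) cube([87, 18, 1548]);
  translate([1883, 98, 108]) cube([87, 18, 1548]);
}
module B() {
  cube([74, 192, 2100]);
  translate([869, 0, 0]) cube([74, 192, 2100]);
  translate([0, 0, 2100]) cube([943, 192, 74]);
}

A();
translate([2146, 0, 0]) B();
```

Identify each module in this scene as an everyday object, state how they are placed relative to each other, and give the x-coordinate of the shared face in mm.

The fence section's +x face and the door frame's −x face are both at x = 2146 mm.

A is a fence section. B is a door frame. The door frame is against the fence section's +x side, with their −y faces flush. The x-coordinate of the shared face is 2146 mm.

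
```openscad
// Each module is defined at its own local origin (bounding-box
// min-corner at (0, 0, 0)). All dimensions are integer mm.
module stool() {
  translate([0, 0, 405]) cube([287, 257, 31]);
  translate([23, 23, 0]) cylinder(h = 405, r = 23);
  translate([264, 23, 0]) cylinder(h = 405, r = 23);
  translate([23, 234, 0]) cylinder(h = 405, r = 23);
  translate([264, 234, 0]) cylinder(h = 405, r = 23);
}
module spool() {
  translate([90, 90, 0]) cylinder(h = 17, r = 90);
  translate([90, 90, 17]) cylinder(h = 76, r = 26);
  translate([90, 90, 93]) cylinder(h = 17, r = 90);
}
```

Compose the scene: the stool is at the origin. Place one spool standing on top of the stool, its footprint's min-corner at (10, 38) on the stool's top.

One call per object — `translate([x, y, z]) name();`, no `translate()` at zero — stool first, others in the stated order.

stool();
translate([10, 38, 436]) spool();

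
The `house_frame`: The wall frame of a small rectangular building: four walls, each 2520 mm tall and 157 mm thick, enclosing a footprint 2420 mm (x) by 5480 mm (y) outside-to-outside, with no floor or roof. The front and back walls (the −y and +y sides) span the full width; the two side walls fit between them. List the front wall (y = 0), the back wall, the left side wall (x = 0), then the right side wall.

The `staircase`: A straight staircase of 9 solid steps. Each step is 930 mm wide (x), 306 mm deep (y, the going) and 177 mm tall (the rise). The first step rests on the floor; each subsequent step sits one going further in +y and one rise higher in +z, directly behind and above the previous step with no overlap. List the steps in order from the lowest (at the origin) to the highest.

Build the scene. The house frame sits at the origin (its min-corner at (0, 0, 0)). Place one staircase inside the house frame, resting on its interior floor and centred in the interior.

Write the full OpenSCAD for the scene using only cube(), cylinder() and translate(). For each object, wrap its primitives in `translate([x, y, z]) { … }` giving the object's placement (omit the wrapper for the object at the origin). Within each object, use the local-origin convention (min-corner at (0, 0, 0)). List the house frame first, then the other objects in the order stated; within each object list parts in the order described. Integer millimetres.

cube([2420, 157, 2520]);
translate([0, 5323, 0]) cube([2420, 157, 2520]);
translate([0, 157, 0]) cube([157, 5166, 2520]);
translate([2263, 157, 0]) cube([157, 5166, 2520]);
translate([745, 1363, 0]) {
  cube([930, 306, 177]);
  translate([0, 306, 177]) cube([930, 306, 177]);
  translate([0, 612, 354]) cube([930, 306, 177]);
  translate([0, 918, 531]) cube([930, 306, 177]);
  translate([0, 1224, 708]) cube([930, 306, 177]);
  translate([0, 1530, 885]) cube([930, 306, 177]);
  translate([0, 1836, 1062]) cube([930, 306, 177]);
  translate([0, 2142, 1239]) cube([930, 306, 177]);
  translate([0, 2448, 1416]) cube([930, 306, 177]);
}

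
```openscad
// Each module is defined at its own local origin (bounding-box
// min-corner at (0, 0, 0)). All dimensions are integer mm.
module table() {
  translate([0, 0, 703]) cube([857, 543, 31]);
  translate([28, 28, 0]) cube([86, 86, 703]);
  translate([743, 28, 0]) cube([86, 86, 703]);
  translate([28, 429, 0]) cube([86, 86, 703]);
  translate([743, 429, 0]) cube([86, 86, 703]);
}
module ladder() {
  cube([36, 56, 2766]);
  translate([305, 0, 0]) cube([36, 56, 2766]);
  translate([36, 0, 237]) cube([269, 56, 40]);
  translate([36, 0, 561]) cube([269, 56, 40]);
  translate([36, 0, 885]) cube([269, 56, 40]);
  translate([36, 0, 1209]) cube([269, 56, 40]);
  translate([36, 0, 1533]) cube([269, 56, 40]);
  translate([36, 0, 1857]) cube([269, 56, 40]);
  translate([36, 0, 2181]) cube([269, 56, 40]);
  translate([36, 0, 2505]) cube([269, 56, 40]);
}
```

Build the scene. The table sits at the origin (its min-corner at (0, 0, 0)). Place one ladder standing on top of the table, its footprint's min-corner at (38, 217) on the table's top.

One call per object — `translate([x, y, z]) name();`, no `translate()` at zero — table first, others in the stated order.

table();
translate([38, 217, 734]) ladder();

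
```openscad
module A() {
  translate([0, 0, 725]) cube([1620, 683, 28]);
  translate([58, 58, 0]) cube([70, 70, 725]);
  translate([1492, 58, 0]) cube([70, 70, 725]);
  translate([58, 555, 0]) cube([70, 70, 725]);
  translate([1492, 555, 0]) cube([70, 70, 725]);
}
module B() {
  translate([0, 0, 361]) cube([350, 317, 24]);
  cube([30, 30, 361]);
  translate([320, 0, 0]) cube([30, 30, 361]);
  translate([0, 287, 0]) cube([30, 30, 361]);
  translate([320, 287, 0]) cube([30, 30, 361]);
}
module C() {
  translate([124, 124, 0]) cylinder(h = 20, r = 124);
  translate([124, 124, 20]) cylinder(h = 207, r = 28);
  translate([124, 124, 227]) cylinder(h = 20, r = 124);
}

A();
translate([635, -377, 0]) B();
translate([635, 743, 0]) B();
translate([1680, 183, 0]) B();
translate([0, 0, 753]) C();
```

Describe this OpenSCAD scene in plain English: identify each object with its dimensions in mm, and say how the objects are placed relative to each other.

A is a table with a 1620×683 mm rectangular top, 28 mm thick, top surface at z = 753 mm, supported by four 70×70 mm square legs, each inset 58 mm from the nearest pair of top edges, running from the floor.

B is a four-legged stool. The seat is 350×317 mm, 24 mm thick, top at z = 385 mm. It stands on four square legs, each 30×30 mm in cross-section, from z = 0 to the seat underside, each flush with a corner of the seat.

C is a spool: two coaxial disc flanges of radius 124 mm and thickness 20 mm, joined by a core cylinder of radius 28 mm and height 207 mm. The lower flange rests on z = 0 and the three cylinders share a vertical axis.

Three stools sit around the table at the −y, +y, +x sides. The spool is on top of the table.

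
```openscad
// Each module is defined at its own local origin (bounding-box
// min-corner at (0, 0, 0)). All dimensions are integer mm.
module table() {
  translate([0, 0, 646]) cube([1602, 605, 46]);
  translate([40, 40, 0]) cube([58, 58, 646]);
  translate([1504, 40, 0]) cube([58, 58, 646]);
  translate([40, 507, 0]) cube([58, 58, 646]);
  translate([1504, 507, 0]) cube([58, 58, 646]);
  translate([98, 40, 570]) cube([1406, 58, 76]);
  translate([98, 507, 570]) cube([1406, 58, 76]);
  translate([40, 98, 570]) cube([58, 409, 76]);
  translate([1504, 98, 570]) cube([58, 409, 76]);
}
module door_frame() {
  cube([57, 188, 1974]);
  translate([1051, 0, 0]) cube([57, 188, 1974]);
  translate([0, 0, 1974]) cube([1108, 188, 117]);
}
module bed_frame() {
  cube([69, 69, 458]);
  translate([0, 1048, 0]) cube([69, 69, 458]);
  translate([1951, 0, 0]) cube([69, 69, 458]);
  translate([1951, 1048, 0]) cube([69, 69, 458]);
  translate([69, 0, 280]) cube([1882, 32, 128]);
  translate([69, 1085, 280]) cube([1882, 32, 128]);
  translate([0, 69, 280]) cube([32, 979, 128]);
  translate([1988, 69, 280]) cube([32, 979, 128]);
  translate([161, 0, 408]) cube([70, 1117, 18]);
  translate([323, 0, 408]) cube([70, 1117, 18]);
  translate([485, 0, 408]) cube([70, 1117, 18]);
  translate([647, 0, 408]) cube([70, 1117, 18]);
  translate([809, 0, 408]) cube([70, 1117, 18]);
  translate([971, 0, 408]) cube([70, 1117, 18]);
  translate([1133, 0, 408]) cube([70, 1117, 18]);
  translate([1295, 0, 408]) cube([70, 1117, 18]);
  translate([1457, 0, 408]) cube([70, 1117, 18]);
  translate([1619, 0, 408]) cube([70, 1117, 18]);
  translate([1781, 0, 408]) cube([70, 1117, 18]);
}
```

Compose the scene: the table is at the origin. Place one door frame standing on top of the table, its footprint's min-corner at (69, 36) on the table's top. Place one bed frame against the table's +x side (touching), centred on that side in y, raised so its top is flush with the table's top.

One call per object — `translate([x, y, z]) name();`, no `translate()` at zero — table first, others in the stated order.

table();
translate([69, 36, 692]) door_frame();
translate([1602, -256, 234]) bed_frame();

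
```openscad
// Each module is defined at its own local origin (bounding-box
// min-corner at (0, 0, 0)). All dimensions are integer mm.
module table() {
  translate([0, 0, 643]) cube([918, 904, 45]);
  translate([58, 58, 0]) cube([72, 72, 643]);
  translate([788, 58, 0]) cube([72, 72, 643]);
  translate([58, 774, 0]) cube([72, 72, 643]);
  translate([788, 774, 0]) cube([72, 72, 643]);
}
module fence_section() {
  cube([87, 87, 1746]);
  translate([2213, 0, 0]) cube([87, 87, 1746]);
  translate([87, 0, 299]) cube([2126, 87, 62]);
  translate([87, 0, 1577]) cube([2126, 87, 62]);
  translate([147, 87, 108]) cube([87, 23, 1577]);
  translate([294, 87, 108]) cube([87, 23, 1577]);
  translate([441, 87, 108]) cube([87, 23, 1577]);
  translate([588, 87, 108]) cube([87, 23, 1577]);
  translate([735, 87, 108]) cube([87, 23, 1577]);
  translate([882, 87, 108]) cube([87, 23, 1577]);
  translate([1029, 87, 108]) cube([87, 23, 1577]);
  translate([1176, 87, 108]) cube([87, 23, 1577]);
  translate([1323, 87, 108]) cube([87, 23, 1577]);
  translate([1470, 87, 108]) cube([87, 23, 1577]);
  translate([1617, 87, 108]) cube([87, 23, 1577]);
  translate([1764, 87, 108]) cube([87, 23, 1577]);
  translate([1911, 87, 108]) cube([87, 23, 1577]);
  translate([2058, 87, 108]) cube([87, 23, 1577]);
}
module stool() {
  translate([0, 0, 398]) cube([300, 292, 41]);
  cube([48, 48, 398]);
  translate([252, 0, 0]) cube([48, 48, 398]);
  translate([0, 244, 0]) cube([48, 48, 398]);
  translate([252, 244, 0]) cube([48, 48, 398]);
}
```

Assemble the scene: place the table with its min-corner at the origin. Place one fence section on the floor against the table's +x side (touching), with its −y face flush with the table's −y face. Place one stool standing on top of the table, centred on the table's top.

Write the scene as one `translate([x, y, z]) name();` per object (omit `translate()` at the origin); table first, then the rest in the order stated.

table();
translate([918, 0, 0]) fence_section();
translate([309, 306, 688]) stool();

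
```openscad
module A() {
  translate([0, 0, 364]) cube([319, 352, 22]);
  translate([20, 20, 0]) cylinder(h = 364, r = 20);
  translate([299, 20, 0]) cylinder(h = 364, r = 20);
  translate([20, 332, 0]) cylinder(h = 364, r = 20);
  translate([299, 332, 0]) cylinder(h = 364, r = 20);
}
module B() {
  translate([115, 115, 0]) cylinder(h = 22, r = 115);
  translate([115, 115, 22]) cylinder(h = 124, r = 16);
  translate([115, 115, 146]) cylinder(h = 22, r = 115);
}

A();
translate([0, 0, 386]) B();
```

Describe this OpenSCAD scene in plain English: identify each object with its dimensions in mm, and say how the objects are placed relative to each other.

A is a simple wooden stool: a rectangular seat 319 mm (x) by 352 mm (y), 22 mm thick, top face at z = 386 mm, on four round legs, each 40 mm in diameter. The legs rest on z = 0, each leg's axis is inset half a diameter from the nearest pair of seat edges (so the leg's bounding box is flush with the corner).

B is a spool: two coaxial disc flanges of radius 115 mm and thickness 22 mm, joined by a core cylinder of radius 16 mm and height 124 mm. The lower flange rests on z = 0 and the three cylinders share a vertical axis.

The spool is on top of the stool.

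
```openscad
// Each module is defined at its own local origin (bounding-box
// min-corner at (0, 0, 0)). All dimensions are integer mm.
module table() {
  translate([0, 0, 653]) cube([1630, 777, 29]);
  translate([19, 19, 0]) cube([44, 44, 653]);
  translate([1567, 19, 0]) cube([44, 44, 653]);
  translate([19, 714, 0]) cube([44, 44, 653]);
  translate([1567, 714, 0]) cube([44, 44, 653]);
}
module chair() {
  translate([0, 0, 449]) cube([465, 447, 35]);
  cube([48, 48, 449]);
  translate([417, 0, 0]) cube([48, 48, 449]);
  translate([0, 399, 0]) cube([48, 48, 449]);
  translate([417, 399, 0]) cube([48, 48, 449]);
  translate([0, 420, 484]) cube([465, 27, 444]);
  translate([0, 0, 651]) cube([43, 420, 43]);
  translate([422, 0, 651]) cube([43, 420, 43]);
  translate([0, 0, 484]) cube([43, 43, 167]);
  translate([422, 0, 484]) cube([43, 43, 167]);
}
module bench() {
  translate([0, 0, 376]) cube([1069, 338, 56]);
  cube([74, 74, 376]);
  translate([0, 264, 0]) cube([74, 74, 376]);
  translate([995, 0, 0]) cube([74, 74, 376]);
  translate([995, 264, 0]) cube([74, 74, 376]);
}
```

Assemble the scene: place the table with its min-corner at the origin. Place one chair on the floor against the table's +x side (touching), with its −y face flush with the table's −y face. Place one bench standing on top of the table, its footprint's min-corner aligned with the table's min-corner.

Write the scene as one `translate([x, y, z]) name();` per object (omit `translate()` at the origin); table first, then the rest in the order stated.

table();
translate([1630, 0, 0]) chair();
translate([0, 0, 682]) bench();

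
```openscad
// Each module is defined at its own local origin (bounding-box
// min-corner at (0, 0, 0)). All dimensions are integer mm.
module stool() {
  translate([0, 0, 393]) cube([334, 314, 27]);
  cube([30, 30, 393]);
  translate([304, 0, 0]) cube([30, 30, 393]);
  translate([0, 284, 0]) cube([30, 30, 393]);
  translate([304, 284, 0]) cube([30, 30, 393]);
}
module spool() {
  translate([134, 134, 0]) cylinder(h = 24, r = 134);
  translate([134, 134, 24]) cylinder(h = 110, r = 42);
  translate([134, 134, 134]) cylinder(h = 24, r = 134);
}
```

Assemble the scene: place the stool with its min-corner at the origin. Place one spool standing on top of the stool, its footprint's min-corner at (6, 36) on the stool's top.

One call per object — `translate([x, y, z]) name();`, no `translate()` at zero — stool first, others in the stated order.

stool();
translate([6, 36, 420]) spool();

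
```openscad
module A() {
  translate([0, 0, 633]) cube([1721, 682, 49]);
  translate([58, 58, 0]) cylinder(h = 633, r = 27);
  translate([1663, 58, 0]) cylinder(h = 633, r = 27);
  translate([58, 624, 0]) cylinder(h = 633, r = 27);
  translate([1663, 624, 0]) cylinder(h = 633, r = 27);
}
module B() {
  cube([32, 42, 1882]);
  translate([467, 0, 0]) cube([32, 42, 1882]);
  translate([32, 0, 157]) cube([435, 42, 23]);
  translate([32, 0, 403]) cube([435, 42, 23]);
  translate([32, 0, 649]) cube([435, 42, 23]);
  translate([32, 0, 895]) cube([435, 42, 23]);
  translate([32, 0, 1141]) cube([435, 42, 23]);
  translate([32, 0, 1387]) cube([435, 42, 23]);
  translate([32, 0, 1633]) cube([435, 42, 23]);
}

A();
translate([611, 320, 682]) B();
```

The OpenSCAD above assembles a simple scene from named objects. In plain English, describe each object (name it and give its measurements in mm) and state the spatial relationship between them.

A is a table: top 1721 mm (x) × 682 mm (y), 49 mm thick, upper face at z = 682 mm, on four round legs of 54 mm diameter, each leg's bounding box inset 31 mm from the nearest pair of top edges, running from z = 0 to the bottom of the top.

B is a straight ladder. Two 32×42 mm vertical rails, 1882 mm tall, stand 499 mm apart (outside-to-outside) with their front faces coplanar on the −y side. 7 rungs, each 42 mm deep and 23 mm tall, span between the inner faces of the rails, front faces flush with the rails. The lowest rung's underside is at z = 157 mm and rungs are spaced 246 mm apart (underside to underside).

The ladder is on top of the table, centred.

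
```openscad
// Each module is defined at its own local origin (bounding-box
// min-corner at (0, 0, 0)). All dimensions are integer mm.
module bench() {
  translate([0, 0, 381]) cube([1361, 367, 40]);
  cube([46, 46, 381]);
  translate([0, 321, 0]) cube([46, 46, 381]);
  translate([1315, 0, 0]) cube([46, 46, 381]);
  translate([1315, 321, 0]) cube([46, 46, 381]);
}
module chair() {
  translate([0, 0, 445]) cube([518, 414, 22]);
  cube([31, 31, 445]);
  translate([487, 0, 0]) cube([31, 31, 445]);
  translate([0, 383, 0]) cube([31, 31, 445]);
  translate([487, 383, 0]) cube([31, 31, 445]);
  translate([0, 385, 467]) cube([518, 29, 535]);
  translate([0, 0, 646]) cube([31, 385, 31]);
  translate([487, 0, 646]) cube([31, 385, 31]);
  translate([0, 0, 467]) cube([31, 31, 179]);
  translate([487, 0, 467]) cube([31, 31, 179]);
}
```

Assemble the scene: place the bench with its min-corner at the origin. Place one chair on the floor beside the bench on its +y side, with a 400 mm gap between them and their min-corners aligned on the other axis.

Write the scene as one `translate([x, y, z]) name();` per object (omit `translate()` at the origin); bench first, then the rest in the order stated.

bench();
translate([0, 767, 0]) chair();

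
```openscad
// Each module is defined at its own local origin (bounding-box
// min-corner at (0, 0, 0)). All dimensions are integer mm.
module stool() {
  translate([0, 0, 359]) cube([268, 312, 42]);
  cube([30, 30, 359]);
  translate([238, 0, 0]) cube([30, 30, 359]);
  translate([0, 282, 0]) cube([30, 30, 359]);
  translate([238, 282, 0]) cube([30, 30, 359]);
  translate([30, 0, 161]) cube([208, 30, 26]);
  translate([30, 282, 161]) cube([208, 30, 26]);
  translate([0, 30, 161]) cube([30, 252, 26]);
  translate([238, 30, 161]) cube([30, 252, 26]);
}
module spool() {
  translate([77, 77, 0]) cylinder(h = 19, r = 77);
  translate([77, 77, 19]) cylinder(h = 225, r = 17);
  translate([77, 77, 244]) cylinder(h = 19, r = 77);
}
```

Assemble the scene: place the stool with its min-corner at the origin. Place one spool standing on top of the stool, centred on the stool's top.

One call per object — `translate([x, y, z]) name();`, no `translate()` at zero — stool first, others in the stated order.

stool();
translate([57, 79, 401]) spool();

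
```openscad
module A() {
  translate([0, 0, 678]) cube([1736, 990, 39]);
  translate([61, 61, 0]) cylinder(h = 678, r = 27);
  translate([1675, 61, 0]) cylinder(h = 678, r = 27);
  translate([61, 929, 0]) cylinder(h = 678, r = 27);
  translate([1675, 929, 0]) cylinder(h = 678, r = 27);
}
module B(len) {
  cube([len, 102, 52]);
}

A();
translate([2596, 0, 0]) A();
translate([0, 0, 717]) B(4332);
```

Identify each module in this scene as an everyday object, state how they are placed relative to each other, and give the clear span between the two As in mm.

Second table starts at x = 2596; first ends at x = 1736; clear span = 2596 − 1736 = 860 mm.

A is a table. B is a beam. A beam spans the tops of two tables. The clear span between the two tables is 860 mm.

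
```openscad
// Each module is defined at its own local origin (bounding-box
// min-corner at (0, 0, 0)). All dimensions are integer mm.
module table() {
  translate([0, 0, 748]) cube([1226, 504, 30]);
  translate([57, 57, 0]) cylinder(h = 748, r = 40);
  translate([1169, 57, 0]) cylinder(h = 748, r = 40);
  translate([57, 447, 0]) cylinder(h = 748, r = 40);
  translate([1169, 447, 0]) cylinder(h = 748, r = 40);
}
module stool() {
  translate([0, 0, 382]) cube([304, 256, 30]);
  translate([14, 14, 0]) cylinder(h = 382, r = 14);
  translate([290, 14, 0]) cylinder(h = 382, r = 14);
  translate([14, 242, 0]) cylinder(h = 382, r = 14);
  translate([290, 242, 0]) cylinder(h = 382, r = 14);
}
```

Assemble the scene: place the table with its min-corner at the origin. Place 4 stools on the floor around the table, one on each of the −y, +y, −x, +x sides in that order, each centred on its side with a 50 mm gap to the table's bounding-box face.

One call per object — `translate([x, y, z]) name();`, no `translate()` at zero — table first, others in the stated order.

table();
translate([461, -306, 0]) stool();
translate([461, 554, 0]) stool();
translate([-354, 124, 0]) stool();
translate([1276, 124, 0]) stool();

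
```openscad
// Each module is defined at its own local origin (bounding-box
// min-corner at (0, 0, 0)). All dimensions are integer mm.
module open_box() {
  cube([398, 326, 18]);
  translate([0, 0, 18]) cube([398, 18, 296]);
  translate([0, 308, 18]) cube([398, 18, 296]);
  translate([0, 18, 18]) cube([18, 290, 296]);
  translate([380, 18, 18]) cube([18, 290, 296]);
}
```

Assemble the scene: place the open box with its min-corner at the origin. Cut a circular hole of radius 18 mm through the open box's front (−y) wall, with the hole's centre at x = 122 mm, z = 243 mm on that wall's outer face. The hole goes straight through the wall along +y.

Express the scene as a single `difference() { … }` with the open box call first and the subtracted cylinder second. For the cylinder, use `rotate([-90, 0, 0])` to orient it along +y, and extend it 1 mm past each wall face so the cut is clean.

difference() {
  open_box();
  translate([122, -1, 243]) rotate([-90, 0, 0]) cylinder(h = 20, r = 18);
}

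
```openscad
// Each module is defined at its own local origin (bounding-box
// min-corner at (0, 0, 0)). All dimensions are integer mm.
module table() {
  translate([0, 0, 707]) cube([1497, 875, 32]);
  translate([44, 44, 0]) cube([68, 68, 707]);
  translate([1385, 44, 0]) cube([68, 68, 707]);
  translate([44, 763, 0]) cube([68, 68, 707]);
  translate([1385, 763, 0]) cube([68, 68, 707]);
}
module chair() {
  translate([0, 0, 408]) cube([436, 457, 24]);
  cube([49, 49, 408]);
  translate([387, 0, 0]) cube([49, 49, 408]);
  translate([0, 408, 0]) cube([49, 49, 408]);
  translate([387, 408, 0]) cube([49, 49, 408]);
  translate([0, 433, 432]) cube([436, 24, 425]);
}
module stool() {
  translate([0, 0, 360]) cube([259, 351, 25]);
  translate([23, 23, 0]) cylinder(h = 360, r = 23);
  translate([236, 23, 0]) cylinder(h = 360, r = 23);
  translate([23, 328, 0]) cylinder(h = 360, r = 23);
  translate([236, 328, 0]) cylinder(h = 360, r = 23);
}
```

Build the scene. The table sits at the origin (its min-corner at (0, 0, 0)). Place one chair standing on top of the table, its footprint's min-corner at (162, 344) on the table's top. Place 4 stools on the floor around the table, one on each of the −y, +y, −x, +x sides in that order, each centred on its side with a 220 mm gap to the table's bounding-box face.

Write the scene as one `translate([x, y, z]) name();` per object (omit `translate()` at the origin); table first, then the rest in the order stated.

table();
translate([162, 344, 739]) chair();
translate([619, -571, 0]) stool();
translate([619, 1095, 0]) stool();
translate([-479, 262, 0]) stool();
translate([1717, 262, 0]) stool();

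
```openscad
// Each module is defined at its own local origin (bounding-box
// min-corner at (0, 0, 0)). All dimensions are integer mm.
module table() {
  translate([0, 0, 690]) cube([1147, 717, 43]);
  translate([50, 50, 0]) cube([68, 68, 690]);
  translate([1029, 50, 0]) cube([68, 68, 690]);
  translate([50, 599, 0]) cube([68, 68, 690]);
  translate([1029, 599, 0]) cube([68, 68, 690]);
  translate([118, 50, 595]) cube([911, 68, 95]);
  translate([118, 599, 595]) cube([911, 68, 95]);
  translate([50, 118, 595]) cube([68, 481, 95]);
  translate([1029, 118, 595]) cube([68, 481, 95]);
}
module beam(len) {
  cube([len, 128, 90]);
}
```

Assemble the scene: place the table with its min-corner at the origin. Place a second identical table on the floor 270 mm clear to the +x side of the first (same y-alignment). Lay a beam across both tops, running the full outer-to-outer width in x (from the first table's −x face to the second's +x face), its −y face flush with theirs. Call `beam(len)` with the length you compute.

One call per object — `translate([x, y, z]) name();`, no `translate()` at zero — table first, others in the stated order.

table();
translate([1417, 0, 0]) table();
translate([0, 0, 733]) beam(2564);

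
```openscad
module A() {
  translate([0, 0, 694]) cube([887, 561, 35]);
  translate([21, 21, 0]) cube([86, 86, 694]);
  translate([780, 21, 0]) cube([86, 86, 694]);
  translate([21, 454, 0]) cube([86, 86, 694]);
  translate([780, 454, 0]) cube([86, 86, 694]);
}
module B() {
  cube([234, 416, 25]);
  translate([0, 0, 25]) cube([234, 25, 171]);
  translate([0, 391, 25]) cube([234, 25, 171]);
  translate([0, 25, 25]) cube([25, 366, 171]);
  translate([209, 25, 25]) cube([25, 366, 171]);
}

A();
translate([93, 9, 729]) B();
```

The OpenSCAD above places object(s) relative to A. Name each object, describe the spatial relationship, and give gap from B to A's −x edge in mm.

The open box's min-x is at 93; the table's min-x is 0; gap = 93 mm.

A is a table. B is an open box. The open box is on top of the table. The gap from the open box to the table's −x edge is 93 mm.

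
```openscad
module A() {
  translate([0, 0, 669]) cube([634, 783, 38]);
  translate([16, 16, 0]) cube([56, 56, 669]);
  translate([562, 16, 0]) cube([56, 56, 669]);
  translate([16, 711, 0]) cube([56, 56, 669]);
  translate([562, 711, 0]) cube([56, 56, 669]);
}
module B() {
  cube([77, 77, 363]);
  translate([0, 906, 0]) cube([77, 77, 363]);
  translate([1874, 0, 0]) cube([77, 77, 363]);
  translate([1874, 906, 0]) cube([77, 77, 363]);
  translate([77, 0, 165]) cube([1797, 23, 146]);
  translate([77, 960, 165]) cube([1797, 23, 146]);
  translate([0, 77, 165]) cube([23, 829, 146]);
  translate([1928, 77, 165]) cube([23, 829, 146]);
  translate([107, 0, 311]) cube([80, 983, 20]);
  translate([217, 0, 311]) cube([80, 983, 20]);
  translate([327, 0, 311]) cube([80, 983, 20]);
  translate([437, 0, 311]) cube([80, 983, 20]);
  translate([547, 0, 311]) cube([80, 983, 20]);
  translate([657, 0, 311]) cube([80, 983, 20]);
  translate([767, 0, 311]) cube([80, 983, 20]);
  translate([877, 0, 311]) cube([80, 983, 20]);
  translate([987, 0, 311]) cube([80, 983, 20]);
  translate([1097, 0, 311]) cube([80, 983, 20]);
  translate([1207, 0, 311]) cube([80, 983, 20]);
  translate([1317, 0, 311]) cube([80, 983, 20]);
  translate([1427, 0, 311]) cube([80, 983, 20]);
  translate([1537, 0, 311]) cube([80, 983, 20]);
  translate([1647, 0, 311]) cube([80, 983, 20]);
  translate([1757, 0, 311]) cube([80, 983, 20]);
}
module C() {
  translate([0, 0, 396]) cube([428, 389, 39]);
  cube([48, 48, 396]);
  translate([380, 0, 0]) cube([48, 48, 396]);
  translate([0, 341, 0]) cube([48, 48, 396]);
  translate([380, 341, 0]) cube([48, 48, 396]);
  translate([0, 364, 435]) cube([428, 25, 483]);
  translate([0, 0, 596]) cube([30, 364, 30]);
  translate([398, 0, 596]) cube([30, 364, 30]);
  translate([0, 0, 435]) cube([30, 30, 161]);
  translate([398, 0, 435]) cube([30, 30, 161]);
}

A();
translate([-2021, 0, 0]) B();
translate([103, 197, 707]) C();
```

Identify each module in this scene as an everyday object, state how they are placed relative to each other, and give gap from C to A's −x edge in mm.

A is a table. B is a bed frame. C is a chair. The bed frame is on the floor beside the table on its −x side. The chair is on top of the table, centred. The gap from the chair to the table's −x edge is 103 mm.

The chair's min-x is at 103; the table's min-x is 0; gap = 103 mm.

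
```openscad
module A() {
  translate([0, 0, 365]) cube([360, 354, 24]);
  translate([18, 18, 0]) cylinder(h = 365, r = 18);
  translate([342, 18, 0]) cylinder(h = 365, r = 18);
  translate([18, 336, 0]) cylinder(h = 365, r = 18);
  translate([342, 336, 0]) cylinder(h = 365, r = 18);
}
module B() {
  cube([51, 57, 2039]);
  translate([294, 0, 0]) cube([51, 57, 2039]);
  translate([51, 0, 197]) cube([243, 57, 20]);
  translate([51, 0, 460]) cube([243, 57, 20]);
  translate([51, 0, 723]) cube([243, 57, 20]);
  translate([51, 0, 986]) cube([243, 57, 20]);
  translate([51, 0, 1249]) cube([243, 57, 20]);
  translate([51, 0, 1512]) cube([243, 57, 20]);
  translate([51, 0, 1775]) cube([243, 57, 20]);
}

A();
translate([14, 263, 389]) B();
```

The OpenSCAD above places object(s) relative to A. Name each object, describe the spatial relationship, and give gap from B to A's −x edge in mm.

The ladder's min-x is at 14; the stool's min-x is 0; gap = 14 mm.

A is a stool. B is a ladder. The ladder is on top of the stool. The gap from the ladder to the stool's −x edge is 14 mm.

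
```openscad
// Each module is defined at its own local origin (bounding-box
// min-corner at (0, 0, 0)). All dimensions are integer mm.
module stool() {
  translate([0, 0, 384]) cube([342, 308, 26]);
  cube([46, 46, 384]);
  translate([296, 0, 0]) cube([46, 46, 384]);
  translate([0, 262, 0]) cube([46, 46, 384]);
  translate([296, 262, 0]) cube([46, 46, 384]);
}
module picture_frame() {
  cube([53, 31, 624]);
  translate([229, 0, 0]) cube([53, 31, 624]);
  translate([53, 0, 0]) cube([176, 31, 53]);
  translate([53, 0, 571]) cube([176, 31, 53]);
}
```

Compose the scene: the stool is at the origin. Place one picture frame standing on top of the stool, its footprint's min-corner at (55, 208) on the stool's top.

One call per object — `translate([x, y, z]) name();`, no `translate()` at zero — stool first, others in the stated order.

stool();
translate([55, 208, 410]) picture_frame();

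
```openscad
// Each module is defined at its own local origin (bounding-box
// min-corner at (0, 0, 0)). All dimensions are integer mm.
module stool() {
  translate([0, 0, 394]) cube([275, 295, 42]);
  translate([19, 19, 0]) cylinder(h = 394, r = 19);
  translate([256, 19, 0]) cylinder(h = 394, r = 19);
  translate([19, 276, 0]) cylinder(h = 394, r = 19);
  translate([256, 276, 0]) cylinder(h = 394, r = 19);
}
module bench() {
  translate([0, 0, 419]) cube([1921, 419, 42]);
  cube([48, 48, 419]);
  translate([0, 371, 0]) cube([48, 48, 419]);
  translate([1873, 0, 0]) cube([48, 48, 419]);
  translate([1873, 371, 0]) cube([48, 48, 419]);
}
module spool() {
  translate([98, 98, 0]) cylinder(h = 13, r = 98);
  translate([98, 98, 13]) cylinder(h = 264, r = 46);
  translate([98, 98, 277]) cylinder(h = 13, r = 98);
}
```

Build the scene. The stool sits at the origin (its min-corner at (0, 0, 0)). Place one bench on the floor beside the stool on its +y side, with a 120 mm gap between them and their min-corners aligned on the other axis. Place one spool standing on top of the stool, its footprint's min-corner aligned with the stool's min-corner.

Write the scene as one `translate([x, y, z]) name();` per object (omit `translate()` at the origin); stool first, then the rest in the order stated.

stool();
translate([0, 415, 0]) bench();
translate([0, 0, 436]) spool();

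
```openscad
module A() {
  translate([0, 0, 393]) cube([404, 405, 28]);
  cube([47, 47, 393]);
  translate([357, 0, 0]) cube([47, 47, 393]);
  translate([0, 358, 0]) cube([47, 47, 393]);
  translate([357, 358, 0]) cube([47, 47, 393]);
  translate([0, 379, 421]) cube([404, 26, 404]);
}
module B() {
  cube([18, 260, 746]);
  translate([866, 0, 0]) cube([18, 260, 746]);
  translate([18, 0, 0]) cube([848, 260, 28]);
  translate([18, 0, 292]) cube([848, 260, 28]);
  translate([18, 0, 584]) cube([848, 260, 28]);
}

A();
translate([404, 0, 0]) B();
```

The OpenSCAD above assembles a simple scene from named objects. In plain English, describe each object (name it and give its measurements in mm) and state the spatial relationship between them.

A is a chair: 404×405 mm seat, 28 mm thick, top at z = 421 mm, on four 47 mm square corner legs flush with the seat edges. A 26 mm thick backrest slab spans the full seat width, extending 404 mm above the seat top, its back face flush with the seat's +y edge.

B is a bookshelf 884 mm wide overall, 260 mm deep and 746 mm tall. The two sides are 18 mm thick vertical panels. 3 horizontal shelves of 28 mm thickness span between the inner faces of the sides; the lowest shelf sits on the floor and shelves are stacked with a clear vertical gap of 264 mm between each pair.

The bookshelf is against the chair's +x side, with their −y faces flush.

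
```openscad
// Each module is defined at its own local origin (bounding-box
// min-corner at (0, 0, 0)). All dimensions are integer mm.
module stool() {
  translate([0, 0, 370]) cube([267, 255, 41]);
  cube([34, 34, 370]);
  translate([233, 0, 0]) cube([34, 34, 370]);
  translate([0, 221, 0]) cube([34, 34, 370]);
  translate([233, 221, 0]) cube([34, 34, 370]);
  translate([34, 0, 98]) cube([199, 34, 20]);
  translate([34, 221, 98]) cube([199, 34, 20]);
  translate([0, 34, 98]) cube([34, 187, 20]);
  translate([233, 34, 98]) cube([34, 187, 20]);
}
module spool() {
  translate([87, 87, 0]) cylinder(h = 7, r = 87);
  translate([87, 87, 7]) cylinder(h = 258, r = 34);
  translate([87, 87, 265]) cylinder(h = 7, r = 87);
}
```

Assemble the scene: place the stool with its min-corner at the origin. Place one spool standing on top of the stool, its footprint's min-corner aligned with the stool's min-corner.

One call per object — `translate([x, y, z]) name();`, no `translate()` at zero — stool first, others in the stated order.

stool();
translate([0, 0, 411]) spool();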